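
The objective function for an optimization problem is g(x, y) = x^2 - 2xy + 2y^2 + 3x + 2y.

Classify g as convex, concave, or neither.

g is quadratic, so its Hessian is the constant matrix H = [[2, -2], [-2, 4]].
det(H) = 4, tr(H) = 6.
det(H) > 0 and tr(H) > 0, so H is positive definite everywhere: convex.

convex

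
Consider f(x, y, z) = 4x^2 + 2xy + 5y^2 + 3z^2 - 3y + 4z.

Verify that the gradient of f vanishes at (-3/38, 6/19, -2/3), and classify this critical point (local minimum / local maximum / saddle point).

∇f = (8x + 2y, 2x + 10y - 3, 6z + 4); substituting (-3/38, 6/19, -2/3) gives ∇f = (0, 0, 0), so (-3/38, 6/19, -2/3) is indeed a critical point.
The Hessian is constant: H = [[8, 2, 0], [2, 10, 0], [0, 0, 6]].
Leading principal minors: Δ₁ = 8, Δ₂ = 76, Δ₃ = 456.
All leading minors are positive, so H is positive definite: a local minimum.

local minimum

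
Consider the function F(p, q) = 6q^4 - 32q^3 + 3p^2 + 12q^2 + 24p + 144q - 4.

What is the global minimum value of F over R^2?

F(p,q) separates as A(p) + B(q) − 4, so its minimum is min A + min B − 4.
A'(p) = 6p + 24 vanishes at p ∈ {-4}; B'(q) = 24(q - 3)(q - 2)(q + 1) vanishes at q ∈ {-1, 2, 3}.
Local minima of A (where A''>0): A(-4)=-48. Local minima of B: B(-1)=-94, B(3)=162.
So the global minimum of F is A(-4) + B(-1) − 4 = -48 − 94 − 4 = -146, attained at (-4, -1).

-146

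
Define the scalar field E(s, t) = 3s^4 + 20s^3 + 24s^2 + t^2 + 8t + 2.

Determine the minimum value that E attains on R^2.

E(s,t) separates as P(s) + Q(t) + 2, so its minimum is min P + min Q + 2.
P'(s) = 12s(s + 1)(s + 4) vanishes at s ∈ {-4, -1, 0}; Q'(t) = 2(t + 4) vanishes at t ∈ {-4}.
Local minima of P (where P''>0): P(-4)=-128, P(0)=0. Local minima of Q: Q(-4)=-16.
So the global minimum of E is P(-4) + Q(-4) + 2 = -128 − 16 + 2 = -142, attained at (-4, -4).

-142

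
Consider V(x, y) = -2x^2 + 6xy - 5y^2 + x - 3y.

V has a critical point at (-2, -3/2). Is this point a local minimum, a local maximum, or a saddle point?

The Hessian of V is constant: H = [[-4, 6], [6, -10]].
det(H) = (-4)·(-10) − 6² = 4.
det(H) > 0 and tr(H) = -14 < 0, so H is negative definite and the point is a local maximum.

local maximum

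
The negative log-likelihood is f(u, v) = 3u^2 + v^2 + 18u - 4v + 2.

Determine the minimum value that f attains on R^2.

-29

f(u,v) separates as P(u) + Q(v) + 2, so its minimum is min P + min Q + 2.
P'(u) = 6u + 18 vanishes at u ∈ {-3}; Q'(v) = 2v - 4 vanishes at v ∈ {2}.
Local minima of P (where P''>0): P(-3)=-27. Local minima of Q: Q(2)=-4.
So the global minimum of f is P(-3) + Q(2) + 2 = -27 − 4 + 2 = -29, attained at (-3, 2).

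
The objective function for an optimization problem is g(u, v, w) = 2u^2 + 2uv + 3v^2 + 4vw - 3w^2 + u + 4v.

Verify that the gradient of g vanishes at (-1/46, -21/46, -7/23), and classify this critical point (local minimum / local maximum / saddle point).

∇g = (4u + 2v + 1, 2u + 6v + 4w + 4, 4v - 6w); substituting (-1/46, -21/46, -7/23) gives ∇g = (0, 0, 0), so (-1/46, -21/46, -7/23) is indeed a critical point.
The Hessian is constant: H = [[4, 2, 0], [2, 6, 4], [0, 4, -6]].
Leading principal minors: Δ₁ = 4, Δ₂ = 20, Δ₃ = -184.
The minors fit neither the all-positive nor the alternating-sign pattern, so H is indefinite: a saddle point.

saddle point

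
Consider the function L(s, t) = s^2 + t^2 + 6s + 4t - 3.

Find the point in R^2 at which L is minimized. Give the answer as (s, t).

L(s,t) separates as P(s) + Q(t) − 3, so its minimum is min P + min Q − 3.
P'(s) = 2s + 6 vanishes at s ∈ {-3}; Q'(t) = 2(t + 2) vanishes at t ∈ {-2}.
Local minima of P (where P''>0): P(-3)=-9. Local minima of Q: Q(-2)=-4.
So the global minimum of L is P(-3) + Q(-2) − 3 = -9 − 4 − 3 = -16, attained at (-3, -2).

(-3, -2)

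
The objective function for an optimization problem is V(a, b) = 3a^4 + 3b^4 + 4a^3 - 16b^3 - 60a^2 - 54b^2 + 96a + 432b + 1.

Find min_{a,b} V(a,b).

-1938

V(a,b) separates as P(a) + Q(b) + 1, so its minimum is min P + min Q + 1.
P'(a) = 12(a - 2)(a - 1)(a + 4) vanishes at a ∈ {-4, 1, 2}; Q'(b) = 12(b - 4)(b - 3)(b + 3) vanishes at b ∈ {-3, 3, 4}.
Local minima of P (where P''>0): P(-4)=-832, P(2)=32. Local minima of Q: Q(-3)=-1107, Q(4)=608.
So the global minimum of V is P(-4) + Q(-3) + 1 = -832 − 1107 + 1 = -1938, attained at (-4, -3).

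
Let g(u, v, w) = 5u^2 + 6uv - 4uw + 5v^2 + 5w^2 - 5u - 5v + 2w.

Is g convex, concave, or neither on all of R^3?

g is quadratic, so its Hessian is the constant matrix H = [[10, 6, -4], [6, 10, 0], [-4, 0, 10]].
Leading principal minors: 10, 64, 480.
All positive ⇒ H ≻ 0 ⇒ convex.

convex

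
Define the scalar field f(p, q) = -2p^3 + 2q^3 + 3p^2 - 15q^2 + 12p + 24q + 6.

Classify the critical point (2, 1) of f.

local maximum

The mixed partial ∂²f/∂p∂q is 0, so the Hessian at any point is diag(f_pp, f_qq) = diag(6(-2p + 1), 6(2q - 5)).
At (2, 1): H = diag(-18, -18).
Both eigenvalues are negative, so H is negative definite: a local maximum.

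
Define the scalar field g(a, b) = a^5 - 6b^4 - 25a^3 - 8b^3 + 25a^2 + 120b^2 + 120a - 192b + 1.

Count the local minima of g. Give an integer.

g separates as a function of a plus a function of b, so ∇g=0 decouples.
∂g/∂a = 5(a - 3)(a - 2)(a + 1)(a + 4) = 0 at a ∈ {-4, -1, 2, 3}; ∂g/∂b = -24(b - 2)(b - 1)(b + 4) = 0 at b ∈ {-4, 1, 2}.
The Hessian is diagonal: diag(g_aa, g_bb). Second derivatives: g_aa(-4)=-630, g_aa(-1)=180, g_aa(2)=-90, g_aa(3)=140; g_bb(-4)=-720, g_bb(1)=120, g_bb(2)=-144.
Local minima occur where both diagonal entries positive: (-1, 1), (3, 1). Count: 2.

2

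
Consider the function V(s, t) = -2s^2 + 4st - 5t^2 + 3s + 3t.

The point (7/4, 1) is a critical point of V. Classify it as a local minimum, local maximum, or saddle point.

The Hessian of V is constant: H = [[-4, 4], [4, -10]].
det(H) = (-4)·(-10) − 4² = 24.
det(H) > 0 and tr(H) = -14 < 0, so H is negative definite and the point is a local maximum.

local maximum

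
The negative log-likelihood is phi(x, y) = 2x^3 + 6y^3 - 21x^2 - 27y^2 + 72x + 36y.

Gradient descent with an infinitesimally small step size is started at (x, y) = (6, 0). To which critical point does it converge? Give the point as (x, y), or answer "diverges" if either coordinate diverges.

diverges

phi is separable, so gradient descent decouples: x follows -∂phi/∂x, y follows -∂phi/∂y.
∂phi/∂x = 6(x - 4)(x - 3); at x=6 this is 36, so x decreases.
∂phi/∂y = 18(y - 2)(y - 1); at y=0 this is 36, so y decreases.
The y-coordinate has no critical point in that direction and runs off to infinity.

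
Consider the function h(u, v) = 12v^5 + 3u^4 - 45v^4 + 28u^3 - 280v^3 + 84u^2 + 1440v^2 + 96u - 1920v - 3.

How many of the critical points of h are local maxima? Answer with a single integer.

h separates as a function of u plus a function of v, so ∇h=0 decouples.
∂h/∂u = 12(u + 1)(u + 2)(u + 4) = 0 at u ∈ {-4, -2, -1}; ∂h/∂v = 60(v - 4)(v - 2)(v - 1)(v + 4) = 0 at v ∈ {-4, 1, 2, 4}.
The Hessian is diagonal: diag(h_uu, h_vv). Second derivatives: h_uu(-4)=72, h_uu(-2)=-24, h_uu(-1)=36; h_vv(-4)=-14400, h_vv(1)=900, h_vv(2)=-720, h_vv(4)=2880.
Local maxima occur where both diagonal entries negative: (-2, -4), (-2, 2). Count: 2.

2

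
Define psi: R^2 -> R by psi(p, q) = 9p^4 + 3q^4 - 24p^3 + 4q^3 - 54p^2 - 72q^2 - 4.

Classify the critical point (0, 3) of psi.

The mixed partial ∂²psi/∂p∂q is 0, so the Hessian at any point is diag(psi_pp, psi_qq) = diag(36(3p^2 - 4p - 3), 12(3q^2 + 2q - 12)).
At (0, 3): H = diag(-108, 252).
The eigenvalues have opposite signs, so H is indefinite: a saddle point.

saddle point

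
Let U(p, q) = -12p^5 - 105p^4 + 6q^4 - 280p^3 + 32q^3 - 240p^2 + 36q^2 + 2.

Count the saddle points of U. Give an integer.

U separates as a function of p plus a function of q, so ∇U=0 decouples.
∂U/∂p = -60p(p + 1)(p + 2)(p + 4) = 0 at p ∈ {-4, -2, -1, 0}; ∂U/∂q = 24q(q + 1)(q + 3) = 0 at q ∈ {-3, -1, 0}.
The Hessian is diagonal: diag(U_pp, U_qq). Second derivatives: U_pp(-4)=1440, U_pp(-2)=-240, U_pp(-1)=180, U_pp(0)=-480; U_qq(-3)=144, U_qq(-1)=-48, U_qq(0)=72.
Saddle points occur where the two diagonal entries have opposite signs: (-4, -1), (-2, -3), (-2, 0), (-1, -1), (0, -3), (0, 0). Count: 6.

6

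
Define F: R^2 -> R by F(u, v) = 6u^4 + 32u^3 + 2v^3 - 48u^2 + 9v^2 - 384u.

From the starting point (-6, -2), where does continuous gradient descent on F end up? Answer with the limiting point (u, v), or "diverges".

(-4, 0)

F is separable, so gradient descent decouples: u follows -∂F/∂u, v follows -∂F/∂v.
∂F/∂u = 24(u - 2)(u + 2)(u + 4); at u=-6 this is -1536, so u increases.
∂F/∂v = 6v(v + 3); at v=-2 this is -12, so v increases.
u converges to its nearest critical value -4 (a local min of the u-part); v converges to 0. The iterate converges to (-4, 0).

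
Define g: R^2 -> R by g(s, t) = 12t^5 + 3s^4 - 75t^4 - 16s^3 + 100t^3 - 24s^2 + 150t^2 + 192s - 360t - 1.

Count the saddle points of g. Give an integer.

6

g separates as a function of s plus a function of t, so ∇g=0 decouples.
∂g/∂s = 12(s - 4)(s - 2)(s + 2) = 0 at s ∈ {-2, 2, 4}; ∂g/∂t = 60(t - 3)(t - 2)(t - 1)(t + 1) = 0 at t ∈ {-1, 1, 2, 3}.
The Hessian is diagonal: diag(g_ss, g_tt). Second derivatives: g_ss(-2)=288, g_ss(2)=-96, g_ss(4)=144; g_tt(-1)=-1440, g_tt(1)=240, g_tt(2)=-180, g_tt(3)=480.
Saddle points occur where the two diagonal entries have opposite signs: (-2, -1), (-2, 2), (2, 1), (2, 3), (4, -1), (4, 2). Count: 6.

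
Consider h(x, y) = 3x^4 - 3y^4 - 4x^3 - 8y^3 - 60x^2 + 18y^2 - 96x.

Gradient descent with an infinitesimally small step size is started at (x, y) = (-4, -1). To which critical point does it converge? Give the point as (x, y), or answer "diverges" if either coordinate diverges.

h is separable, so gradient descent decouples: x follows -∂h/∂x, y follows -∂h/∂y.
∂h/∂x = 12(x - 4)(x + 1)(x + 2); at x=-4 this is -576, so x increases.
∂h/∂y = -12y(y - 1)(y + 3); at y=-1 this is -48, so y increases.
x converges to its nearest critical value -2 (a local min of the x-part); y converges to 0. The iterate converges to (-2, 0).

(-2, 0)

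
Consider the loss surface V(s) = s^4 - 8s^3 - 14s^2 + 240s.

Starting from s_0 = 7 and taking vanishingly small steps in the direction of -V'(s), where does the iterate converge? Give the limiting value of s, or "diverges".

5

V'(s) = 4(s - 5)(s - 4)(s + 3), so V'(7) = 240.
Gradient descent moves in the -V' direction, i.e. s is decreasing.
The nearest critical point in that direction is s = 5, where V'' = 32 > 0 (a local minimum). The iterate converges there.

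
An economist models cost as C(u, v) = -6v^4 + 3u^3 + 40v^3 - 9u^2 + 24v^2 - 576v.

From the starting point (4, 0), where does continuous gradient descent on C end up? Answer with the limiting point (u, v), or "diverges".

(2, 3)

C is separable, so gradient descent decouples: u follows -∂C/∂u, v follows -∂C/∂v.
∂C/∂u = 9u(u - 2); at u=4 this is 72, so u decreases.
∂C/∂v = -24(v - 4)(v - 3)(v + 2); at v=0 this is -576, so v increases.
u converges to its nearest critical value 2 (a local min of the u-part); v converges to 3. The iterate converges to (2, 3).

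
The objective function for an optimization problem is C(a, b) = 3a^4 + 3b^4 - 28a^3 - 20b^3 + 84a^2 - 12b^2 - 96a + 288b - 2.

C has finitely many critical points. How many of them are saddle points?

C separates as a function of a plus a function of b, so ∇C=0 decouples.
∂C/∂a = 12(a - 4)(a - 2)(a - 1) = 0 at a ∈ {1, 2, 4}; ∂C/∂b = 12(b - 4)(b - 3)(b + 2) = 0 at b ∈ {-2, 3, 4}.
The Hessian is diagonal: diag(C_aa, C_bb). Second derivatives: C_aa(1)=36, C_aa(2)=-24, C_aa(4)=72; C_bb(-2)=360, C_bb(3)=-60, C_bb(4)=72.
Saddle points occur where the two diagonal entries have opposite signs: (1, 3), (2, -2), (2, 4), (4, 3). Count: 4.

4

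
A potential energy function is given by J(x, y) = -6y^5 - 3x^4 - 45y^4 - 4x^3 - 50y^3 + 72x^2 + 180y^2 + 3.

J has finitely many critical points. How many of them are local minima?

2

J separates as a function of x plus a function of y, so ∇J=0 decouples.
∂J/∂x = -12x(x - 3)(x + 4) = 0 at x ∈ {-4, 0, 3}; ∂J/∂y = -30y(y - 1)(y + 3)(y + 4) = 0 at y ∈ {-4, -3, 0, 1}.
The Hessian is diagonal: diag(J_xx, J_yy). Second derivatives: J_xx(-4)=-336, J_xx(0)=144, J_xx(3)=-252; J_yy(-4)=600, J_yy(-3)=-360, J_yy(0)=360, J_yy(1)=-600.
Local minima occur where both diagonal entries positive: (0, -4), (0, 0). Count: 2.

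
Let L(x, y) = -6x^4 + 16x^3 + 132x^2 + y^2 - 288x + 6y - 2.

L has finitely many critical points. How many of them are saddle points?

L separates as a function of x plus a function of y, so ∇L=0 decouples.
∂L/∂x = -24(x - 4)(x - 1)(x + 3) = 0 at x ∈ {-3, 1, 4}; ∂L/∂y = 2(y + 3) = 0 at y ∈ {-3}.
The Hessian is diagonal: diag(L_xx, L_yy). Second derivatives: L_xx(-3)=-672, L_xx(1)=288, L_xx(4)=-504; L_yy(-3)=2.
Saddle points occur where the two diagonal entries have opposite signs: (-3, -3), (4, -3). Count: 2.

2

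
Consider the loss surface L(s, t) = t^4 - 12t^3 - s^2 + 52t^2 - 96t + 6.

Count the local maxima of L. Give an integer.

1

L separates as a function of s plus a function of t, so ∇L=0 decouples.
∂L/∂s = -2s = 0 at s ∈ {0}; ∂L/∂t = 4(t - 4)(t - 3)(t - 2) = 0 at t ∈ {2, 3, 4}.
The Hessian is diagonal: diag(L_ss, L_tt). Second derivatives: L_ss(0)=-2; L_tt(2)=8, L_tt(3)=-4, L_tt(4)=8.
Local maxima occur where both diagonal entries negative: (0, 3). Count: 1.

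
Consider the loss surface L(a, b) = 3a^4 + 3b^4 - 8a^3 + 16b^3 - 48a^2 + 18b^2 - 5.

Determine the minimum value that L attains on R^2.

L(a,b) separates as P(a) + Q(b) − 5, so its minimum is min P + min Q − 5.
P'(a) = 12a(a - 4)(a + 2) vanishes at a ∈ {-2, 0, 4}; Q'(b) = 12b(b + 1)(b + 3) vanishes at b ∈ {-3, -1, 0}.
Local minima of P (where P''>0): P(-2)=-80, P(4)=-512. Local minima of Q: Q(-3)=-27, Q(0)=0.
So the global minimum of L is P(4) + Q(-3) − 5 = -512 − 27 − 5 = -544, attained at (4, -3).

-544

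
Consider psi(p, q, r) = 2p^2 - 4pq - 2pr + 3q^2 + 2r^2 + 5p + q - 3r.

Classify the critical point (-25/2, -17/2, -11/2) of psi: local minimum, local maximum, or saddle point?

The Hessian is constant: H = [[4, -4, -2], [-4, 6, 0], [-2, 0, 4]].
Leading principal minors: Δ₁ = 4, Δ₂ = 8, Δ₃ = 8.
All leading minors are positive, so H is positive definite: a local minimum.

local minimum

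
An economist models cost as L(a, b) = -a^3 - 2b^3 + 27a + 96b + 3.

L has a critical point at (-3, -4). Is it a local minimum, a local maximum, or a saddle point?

The mixed partial ∂²L/∂a∂b is 0, so the Hessian at any point is diag(L_aa, L_bb) = diag(-6a, -12b).
At (-3, -4): H = diag(18, 48).
Both eigenvalues are positive, so H is positive definite: a local minimum.

local minimum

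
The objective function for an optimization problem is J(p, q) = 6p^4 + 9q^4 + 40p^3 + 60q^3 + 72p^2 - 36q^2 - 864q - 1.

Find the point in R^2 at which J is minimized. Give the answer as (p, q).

(0, 2)

J(p,q) separates as A(p) + B(q) − 1, so its minimum is min A + min B − 1.
A'(p) = 24p(p + 2)(p + 3) vanishes at p ∈ {-3, -2, 0}; B'(q) = 36(q - 2)(q + 3)(q + 4) vanishes at q ∈ {-4, -3, 2}.
Local minima of A (where A''>0): A(-3)=54, A(0)=0. Local minima of B: B(-4)=1344, B(2)=-1248.
So the global minimum of J is A(0) + B(2) − 1 = 0 − 1248 − 1 = -1249, attained at (0, 2).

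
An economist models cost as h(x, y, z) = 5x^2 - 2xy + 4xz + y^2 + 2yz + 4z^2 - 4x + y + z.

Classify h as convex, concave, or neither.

convex

h is quadratic, so its Hessian is the constant matrix H = [[10, -2, 4], [-2, 2, 2], [4, 2, 8]].
Leading principal minors: 10, 16, 24.
All positive ⇒ H ≻ 0 ⇒ convex.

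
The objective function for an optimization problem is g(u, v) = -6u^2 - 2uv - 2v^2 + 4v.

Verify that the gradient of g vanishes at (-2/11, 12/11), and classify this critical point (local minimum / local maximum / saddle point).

local maximum

∇g = (-12u - 2v, -2u - 4v + 4); substituting (-2/11, 12/11) gives ∇g = (0, 0), so (-2/11, 12/11) is indeed a critical point.
The Hessian of g is constant: H = [[-12, -2], [-2, -4]].
det(H) = (-12)·(-4) − (-2)² = 44.
det(H) > 0 and tr(H) = -16 < 0, so H is negative definite and the point is a local maximum.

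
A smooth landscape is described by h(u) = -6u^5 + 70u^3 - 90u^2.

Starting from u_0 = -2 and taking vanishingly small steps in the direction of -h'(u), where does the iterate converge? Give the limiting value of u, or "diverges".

h'(u) = -30u(u - 2)(u - 1)(u + 3), so h'(-2) = 720.
Gradient descent moves in the -h' direction, i.e. u is decreasing.
The nearest critical point in that direction is u = -3, where h'' = 1800 > 0 (a local minimum). The iterate converges there.

-3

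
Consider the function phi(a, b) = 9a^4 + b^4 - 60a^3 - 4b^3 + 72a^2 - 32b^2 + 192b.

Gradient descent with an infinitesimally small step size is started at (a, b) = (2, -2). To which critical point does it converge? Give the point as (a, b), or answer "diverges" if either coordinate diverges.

(4, -4)

phi is separable, so gradient descent decouples: a follows -∂phi/∂a, b follows -∂phi/∂b.
∂phi/∂a = 36a(a - 4)(a - 1); at a=2 this is -144, so a increases.
∂phi/∂b = 4(b - 4)(b - 3)(b + 4); at b=-2 this is 240, so b decreases.
a converges to its nearest critical value 4 (a local min of the a-part); b converges to -4. The iterate converges to (4, -4).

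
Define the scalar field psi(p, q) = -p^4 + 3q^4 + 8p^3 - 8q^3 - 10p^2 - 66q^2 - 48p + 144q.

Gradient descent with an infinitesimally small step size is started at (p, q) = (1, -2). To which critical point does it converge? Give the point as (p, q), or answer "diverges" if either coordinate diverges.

psi is separable, so gradient descent decouples: p follows -∂psi/∂p, q follows -∂psi/∂q.
∂psi/∂p = -4(p - 4)(p - 3)(p + 1); at p=1 this is -48, so p increases.
∂psi/∂q = 12(q - 4)(q - 1)(q + 3); at q=-2 this is 216, so q decreases.
p converges to its nearest critical value 3 (a local min of the p-part); q converges to -3. The iterate converges to (3, -3).

(3, -3)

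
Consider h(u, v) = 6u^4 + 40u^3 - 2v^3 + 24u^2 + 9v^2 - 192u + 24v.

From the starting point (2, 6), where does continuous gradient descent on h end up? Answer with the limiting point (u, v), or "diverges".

diverges

h is separable, so gradient descent decouples: u follows -∂h/∂u, v follows -∂h/∂v.
∂h/∂u = 24(u - 1)(u + 2)(u + 4); at u=2 this is 576, so u decreases.
∂h/∂v = -6(v - 4)(v + 1); at v=6 this is -84, so v increases.
The v-coordinate has no critical point in that direction and runs off to infinity.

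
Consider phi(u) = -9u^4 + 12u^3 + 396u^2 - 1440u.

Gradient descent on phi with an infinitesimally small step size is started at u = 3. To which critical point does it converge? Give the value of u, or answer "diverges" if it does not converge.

phi'(u) = -36(u - 4)(u - 2)(u + 5), so phi'(3) = 288.
Gradient descent moves in the -phi' direction, i.e. u is decreasing.
The nearest critical point in that direction is u = 2, where phi'' = 504 > 0 (a local minimum). The iterate converges there.

2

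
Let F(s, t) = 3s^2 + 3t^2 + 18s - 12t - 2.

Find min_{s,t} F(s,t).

-41

F(s,t) separates as P(s) + Q(t) − 2, so its minimum is min P + min Q − 2.
P'(s) = 6s + 18 vanishes at s ∈ {-3}; Q'(t) = 6(t - 2) vanishes at t ∈ {2}.
Local minima of P (where P''>0): P(-3)=-27. Local minima of Q: Q(2)=-12.
So the global minimum of F is P(-3) + Q(2) − 2 = -27 − 12 − 2 = -41, attained at (-3, 2).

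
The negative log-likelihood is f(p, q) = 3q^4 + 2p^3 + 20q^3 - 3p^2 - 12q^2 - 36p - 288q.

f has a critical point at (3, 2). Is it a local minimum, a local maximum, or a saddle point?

local minimum

The mixed partial ∂²f/∂p∂q is 0, so the Hessian at any point is diag(f_pp, f_qq) = diag(6(2p - 1), 12(3q^2 + 10q - 2)).
At (3, 2): H = diag(30, 360).
Both eigenvalues are positive, so H is positive definite: a local minimum.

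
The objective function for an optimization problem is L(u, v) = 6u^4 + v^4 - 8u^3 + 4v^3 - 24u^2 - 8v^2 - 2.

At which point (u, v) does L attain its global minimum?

L(u,v) separates as P(u) + Q(v) − 2, so its minimum is min P + min Q − 2.
P'(u) = 24u(u - 2)(u + 1) vanishes at u ∈ {-1, 0, 2}; Q'(v) = 4v(v - 1)(v + 4) vanishes at v ∈ {-4, 0, 1}.
Local minima of P (where P''>0): P(-1)=-10, P(2)=-64. Local minima of Q: Q(-4)=-128, Q(1)=-3.
So the global minimum of L is P(2) + Q(-4) − 2 = -64 − 128 − 2 = -194, attained at (2, -4).

(2, -4)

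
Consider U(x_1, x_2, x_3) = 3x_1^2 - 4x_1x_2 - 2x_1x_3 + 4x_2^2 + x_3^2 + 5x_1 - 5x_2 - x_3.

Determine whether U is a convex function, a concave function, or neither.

U is quadratic, so its Hessian is the constant matrix H = [[6, -4, -2], [-4, 8, 0], [-2, 0, 2]].
Leading principal minors: 6, 32, 32.
All positive ⇒ H ≻ 0 ⇒ convex.

convex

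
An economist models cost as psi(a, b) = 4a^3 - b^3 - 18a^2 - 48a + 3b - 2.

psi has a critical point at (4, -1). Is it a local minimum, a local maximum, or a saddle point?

local minimum

The mixed partial ∂²psi/∂a∂b is 0, so the Hessian at any point is diag(psi_aa, psi_bb) = diag(12(2a - 3), -6b).
At (4, -1): H = diag(60, 6).
Both eigenvalues are positive, so H is positive definite: a local minimum.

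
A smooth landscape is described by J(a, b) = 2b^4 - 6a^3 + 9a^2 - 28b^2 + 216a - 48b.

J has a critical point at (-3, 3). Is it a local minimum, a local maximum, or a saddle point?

The mixed partial ∂²J/∂a∂b is 0, so the Hessian at any point is diag(J_aa, J_bb) = diag(18(-2a + 1), 8(3b^2 - 7)).
At (-3, 3): H = diag(126, 160).
Both eigenvalues are positive, so H is positive definite: a local minimum.

local minimum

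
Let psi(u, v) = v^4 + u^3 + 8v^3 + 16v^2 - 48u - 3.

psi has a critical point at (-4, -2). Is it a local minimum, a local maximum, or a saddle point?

The mixed partial ∂²psi/∂u∂v is 0, so the Hessian at any point is diag(psi_uu, psi_vv) = diag(6u, 4(3v^2 + 12v + 8)).
At (-4, -2): H = diag(-24, -16).
Both eigenvalues are negative, so H is negative definite: a local maximum.

local maximum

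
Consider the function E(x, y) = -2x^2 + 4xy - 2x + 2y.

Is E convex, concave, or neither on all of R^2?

neither

E is quadratic, so its Hessian is the constant matrix H = [[-4, 4], [4, 0]].
det(H) = -16, tr(H) = -4.
det(H) < 0, so H is indefinite: neither convex nor concave.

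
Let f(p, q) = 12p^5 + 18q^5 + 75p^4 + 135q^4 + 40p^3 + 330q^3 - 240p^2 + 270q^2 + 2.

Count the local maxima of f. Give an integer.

f separates as a function of p plus a function of q, so ∇f=0 decouples.
∂f/∂p = 60p(p - 1)(p + 2)(p + 4) = 0 at p ∈ {-4, -2, 0, 1}; ∂f/∂q = 90q(q + 1)(q + 2)(q + 3) = 0 at q ∈ {-3, -2, -1, 0}.
The Hessian is diagonal: diag(f_pp, f_qq). Second derivatives: f_pp(-4)=-2400, f_pp(-2)=720, f_pp(0)=-480, f_pp(1)=900; f_qq(-3)=-540, f_qq(-2)=180, f_qq(-1)=-180, f_qq(0)=540.
Local maxima occur where both diagonal entries negative: (-4, -3), (-4, -1), (0, -3), (0, -1). Count: 4.

4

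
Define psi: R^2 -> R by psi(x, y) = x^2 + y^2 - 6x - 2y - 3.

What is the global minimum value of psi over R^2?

-13

psi(x,y) separates as P(x) + Q(y) − 3, so its minimum is min P + min Q − 3.
P'(x) = 2x - 6 vanishes at x ∈ {3}; Q'(y) = 2y - 2 vanishes at y ∈ {1}.
Local minima of P (where P''>0): P(3)=-9. Local minima of Q: Q(1)=-1.
So the global minimum of psi is P(3) + Q(1) − 3 = -9 − 1 − 3 = -13, attained at (3, 1).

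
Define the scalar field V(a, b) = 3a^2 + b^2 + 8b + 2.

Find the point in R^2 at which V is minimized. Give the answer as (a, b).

V(a,b) separates as P(a) + Q(b) + 2, so its minimum is min P + min Q + 2.
P'(a) = 6a vanishes at a ∈ {0}; Q'(b) = 2b + 8 vanishes at b ∈ {-4}.
Local minima of P (where P''>0): P(0)=0. Local minima of Q: Q(-4)=-16.
So the global minimum of V is P(0) + Q(-4) + 2 = 0 − 16 + 2 = -14, attained at (0, -4).

(0, -4)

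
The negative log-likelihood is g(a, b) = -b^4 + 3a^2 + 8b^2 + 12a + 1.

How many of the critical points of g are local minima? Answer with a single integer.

g separates as a function of a plus a function of b, so ∇g=0 decouples.
∂g/∂a = 6(a + 2) = 0 at a ∈ {-2}; ∂g/∂b = -4b(b - 2)(b + 2) = 0 at b ∈ {-2, 0, 2}.
The Hessian is diagonal: diag(g_aa, g_bb). Second derivatives: g_aa(-2)=6; g_bb(-2)=-32, g_bb(0)=16, g_bb(2)=-32.
Local minima occur where both diagonal entries positive: (-2, 0). Count: 1.

1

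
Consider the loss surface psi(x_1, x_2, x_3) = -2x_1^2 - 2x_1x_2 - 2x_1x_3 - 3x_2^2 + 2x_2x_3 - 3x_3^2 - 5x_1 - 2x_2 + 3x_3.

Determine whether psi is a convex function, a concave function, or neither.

concave

psi is quadratic, so its Hessian is the constant matrix H = [[-4, -2, -2], [-2, -6, 2], [-2, 2, -6]].
Leading principal minors: -4, 20, -64.
Signs alternate −, +, − ⇒ H ≺ 0 ⇒ concave.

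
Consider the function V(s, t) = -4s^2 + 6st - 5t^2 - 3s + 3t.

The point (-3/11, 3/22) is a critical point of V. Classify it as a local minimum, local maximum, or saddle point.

local maximum

The Hessian of V is constant: H = [[-8, 6], [6, -10]].
det(H) = (-8)·(-10) − 6² = 44.
det(H) > 0 and tr(H) = -18 < 0, so H is negative definite and the point is a local maximum.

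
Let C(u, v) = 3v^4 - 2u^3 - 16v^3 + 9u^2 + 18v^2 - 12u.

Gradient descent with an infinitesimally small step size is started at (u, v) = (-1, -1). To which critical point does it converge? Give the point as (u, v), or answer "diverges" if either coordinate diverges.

C is separable, so gradient descent decouples: u follows -∂C/∂u, v follows -∂C/∂v.
∂C/∂u = -6(u - 2)(u - 1); at u=-1 this is -36, so u increases.
∂C/∂v = 12v(v - 3)(v - 1); at v=-1 this is -96, so v increases.
u converges to its nearest critical value 1 (a local min of the u-part); v converges to 0. The iterate converges to (1, 0).

(1, 0)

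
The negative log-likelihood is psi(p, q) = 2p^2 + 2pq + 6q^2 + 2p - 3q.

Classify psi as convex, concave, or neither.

psi is quadratic, so its Hessian is the constant matrix H = [[4, 2], [2, 12]].
det(H) = 44, tr(H) = 16.
det(H) > 0 and tr(H) > 0, so H is positive definite everywhere: convex.

convex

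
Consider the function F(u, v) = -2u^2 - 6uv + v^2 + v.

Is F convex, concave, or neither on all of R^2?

neither

F is quadratic, so its Hessian is the constant matrix H = [[-4, -6], [-6, 2]].
det(H) = -44, tr(H) = -2.
det(H) < 0, so H is indefinite: neither convex nor concave.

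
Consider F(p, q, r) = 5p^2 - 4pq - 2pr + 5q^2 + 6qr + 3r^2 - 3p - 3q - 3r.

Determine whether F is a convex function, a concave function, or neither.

convex

F is quadratic, so its Hessian is the constant matrix H = [[10, -4, -2], [-4, 10, 6], [-2, 6, 6]].
Leading principal minors: 10, 84, 200.
All positive ⇒ H ≻ 0 ⇒ convex.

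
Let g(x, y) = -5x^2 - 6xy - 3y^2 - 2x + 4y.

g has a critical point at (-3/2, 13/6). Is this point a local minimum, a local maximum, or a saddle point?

The Hessian of g is constant: H = [[-10, -6], [-6, -6]].
det(H) = (-10)·(-6) − (-6)² = 24.
det(H) > 0 and tr(H) = -16 < 0, so H is negative definite and the point is a local maximum.

local maximum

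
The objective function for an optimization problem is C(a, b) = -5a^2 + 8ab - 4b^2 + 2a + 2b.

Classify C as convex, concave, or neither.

concave

C is quadratic, so its Hessian is the constant matrix H = [[-10, 8], [8, -8]].
det(H) = 16, tr(H) = -18.
det(H) > 0 and tr(H) < 0, so H is negative definite everywhere: concave.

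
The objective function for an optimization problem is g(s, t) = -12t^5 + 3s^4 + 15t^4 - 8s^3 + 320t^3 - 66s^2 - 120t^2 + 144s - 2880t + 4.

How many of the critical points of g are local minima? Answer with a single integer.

4

g separates as a function of s plus a function of t, so ∇g=0 decouples.
∂g/∂s = 12(s - 4)(s - 1)(s + 3) = 0 at s ∈ {-3, 1, 4}; ∂g/∂t = -60(t - 4)(t - 2)(t + 2)(t + 3) = 0 at t ∈ {-3, -2, 2, 4}.
The Hessian is diagonal: diag(g_ss, g_tt). Second derivatives: g_ss(-3)=336, g_ss(1)=-144, g_ss(4)=252; g_tt(-3)=2100, g_tt(-2)=-1440, g_tt(2)=2400, g_tt(4)=-5040.
Local minima occur where both diagonal entries positive: (-3, -3), (-3, 2), (4, -3), (4, 2). Count: 4.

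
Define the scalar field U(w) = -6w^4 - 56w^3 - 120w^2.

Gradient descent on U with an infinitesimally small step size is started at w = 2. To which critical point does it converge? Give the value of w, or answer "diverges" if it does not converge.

U'(w) = -24w(w + 2)(w + 5), so U'(2) = -1344.
Gradient descent moves in the -U' direction, i.e. w is increasing.
There is no critical point above w=2, and U' keeps the same sign, so the iterate runs off to +∞.

diverges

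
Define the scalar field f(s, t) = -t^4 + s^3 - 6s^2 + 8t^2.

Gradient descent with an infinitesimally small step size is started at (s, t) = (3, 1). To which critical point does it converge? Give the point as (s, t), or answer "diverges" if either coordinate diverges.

f is separable, so gradient descent decouples: s follows -∂f/∂s, t follows -∂f/∂t.
∂f/∂s = 3s(s - 4); at s=3 this is -9, so s increases.
∂f/∂t = -4t(t - 2)(t + 2); at t=1 this is 12, so t decreases.
s converges to its nearest critical value 4 (a local min of the s-part); t converges to 0. The iterate converges to (4, 0).

(4, 0)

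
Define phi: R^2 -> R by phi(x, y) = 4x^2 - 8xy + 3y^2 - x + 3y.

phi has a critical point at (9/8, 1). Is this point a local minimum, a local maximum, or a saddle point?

The Hessian of phi is constant: H = [[8, -8], [-8, 6]].
det(H) = 8·6 − (-8)² = -16.
Since det(H) < 0, H is indefinite and the critical point is a saddle point.

saddle point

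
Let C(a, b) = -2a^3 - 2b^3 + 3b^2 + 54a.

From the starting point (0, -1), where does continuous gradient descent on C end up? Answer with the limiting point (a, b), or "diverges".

C is separable, so gradient descent decouples: a follows -∂C/∂a, b follows -∂C/∂b.
∂C/∂a = -6(a - 3)(a + 3); at a=0 this is 54, so a decreases.
∂C/∂b = -6b(b - 1); at b=-1 this is -12, so b increases.
a converges to its nearest critical value -3 (a local min of the a-part); b converges to 0. The iterate converges to (-3, 0).

(-3, 0)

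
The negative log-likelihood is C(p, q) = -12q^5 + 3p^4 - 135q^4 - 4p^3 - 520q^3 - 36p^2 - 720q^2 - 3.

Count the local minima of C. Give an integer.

4

C separates as a function of p plus a function of q, so ∇C=0 decouples.
∂C/∂p = 12p(p - 3)(p + 2) = 0 at p ∈ {-2, 0, 3}; ∂C/∂q = -60q(q + 2)(q + 3)(q + 4) = 0 at q ∈ {-4, -3, -2, 0}.
The Hessian is diagonal: diag(C_pp, C_qq). Second derivatives: C_pp(-2)=120, C_pp(0)=-72, C_pp(3)=180; C_qq(-4)=480, C_qq(-3)=-180, C_qq(-2)=240, C_qq(0)=-1440.
Local minima occur where both diagonal entries positive: (-2, -4), (-2, -2), (3, -4), (3, -2). Count: 4.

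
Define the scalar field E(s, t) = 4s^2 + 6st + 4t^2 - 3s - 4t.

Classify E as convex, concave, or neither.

E is quadratic, so its Hessian is the constant matrix H = [[8, 6], [6, 8]].
det(H) = 28, tr(H) = 16.
det(H) > 0 and tr(H) > 0, so H is positive definite everywhere: convex.

convex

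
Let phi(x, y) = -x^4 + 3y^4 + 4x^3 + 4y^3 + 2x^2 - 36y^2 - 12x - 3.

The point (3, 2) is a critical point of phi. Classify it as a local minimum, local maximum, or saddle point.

The mixed partial ∂²phi/∂x∂y is 0, so the Hessian at any point is diag(phi_xx, phi_yy) = diag(4(-3x^2 + 6x + 1), 12(3y^2 + 2y - 6)).
At (3, 2): H = diag(-32, 120).
The eigenvalues have opposite signs, so H is indefinite: a saddle point.

saddle point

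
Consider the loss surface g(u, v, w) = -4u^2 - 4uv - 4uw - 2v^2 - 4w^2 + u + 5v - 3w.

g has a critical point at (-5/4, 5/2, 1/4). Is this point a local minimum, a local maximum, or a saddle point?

The Hessian is constant: H = [[-8, -4, -4], [-4, -4, 0], [-4, 0, -8]].
Leading principal minors: Δ₁ = -8, Δ₂ = 16, Δ₃ = -64.
The minors alternate sign starting negative (−, +, −), so H is negative definite: a local maximum.

local maximum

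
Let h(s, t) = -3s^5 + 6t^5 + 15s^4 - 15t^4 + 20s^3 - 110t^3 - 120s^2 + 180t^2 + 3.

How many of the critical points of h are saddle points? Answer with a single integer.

h separates as a function of s plus a function of t, so ∇h=0 decouples.
∂h/∂s = -15s(s - 4)(s - 2)(s + 2) = 0 at s ∈ {-2, 0, 2, 4}; ∂h/∂t = 30t(t - 4)(t - 1)(t + 3) = 0 at t ∈ {-3, 0, 1, 4}.
The Hessian is diagonal: diag(h_ss, h_tt). Second derivatives: h_ss(-2)=720, h_ss(0)=-240, h_ss(2)=240, h_ss(4)=-720; h_tt(-3)=-2520, h_tt(0)=360, h_tt(1)=-360, h_tt(4)=2520.
Saddle points occur where the two diagonal entries have opposite signs: (-2, -3), (-2, 1), (0, 0), (0, 4), (2, -3), (2, 1), (4, 0), (4, 4). Count: 8.

8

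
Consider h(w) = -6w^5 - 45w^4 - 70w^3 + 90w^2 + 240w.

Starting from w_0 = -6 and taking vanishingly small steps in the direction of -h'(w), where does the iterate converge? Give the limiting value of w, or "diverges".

h'(w) = -30(w - 1)(w + 1)(w + 2)(w + 4), so h'(-6) = -8400.
Gradient descent moves in the -h' direction, i.e. w is increasing.
The nearest critical point in that direction is w = -4, where h'' = 900 > 0 (a local minimum). The iterate converges there.

-4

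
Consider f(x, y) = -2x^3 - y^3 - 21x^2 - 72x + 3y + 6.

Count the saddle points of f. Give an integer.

2

f separates as a function of x plus a function of y, so ∇f=0 decouples.
∂f/∂x = -6(x + 3)(x + 4) = 0 at x ∈ {-4, -3}; ∂f/∂y = -3(y - 1)(y + 1) = 0 at y ∈ {-1, 1}.
The Hessian is diagonal: diag(f_xx, f_yy). Second derivatives: f_xx(-4)=6, f_xx(-3)=-6; f_yy(-1)=6, f_yy(1)=-6.
Saddle points occur where the two diagonal entries have opposite signs: (-4, 1), (-3, -1). Count: 2.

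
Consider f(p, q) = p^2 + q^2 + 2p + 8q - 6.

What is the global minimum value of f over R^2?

f(p,q) separates as A(p) + B(q) − 6, so its minimum is min A + min B − 6.
A'(p) = 2p + 2 vanishes at p ∈ {-1}; B'(q) = 2q + 8 vanishes at q ∈ {-4}.
Local minima of A (where A''>0): A(-1)=-1. Local minima of B: B(-4)=-16.
So the global minimum of f is A(-1) + B(-4) − 6 = -1 − 16 − 6 = -23, attained at (-1, -4).

-23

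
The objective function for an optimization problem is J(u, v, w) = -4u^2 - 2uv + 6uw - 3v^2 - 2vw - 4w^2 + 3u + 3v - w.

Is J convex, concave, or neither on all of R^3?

J is quadratic, so its Hessian is the constant matrix H = [[-8, -2, 6], [-2, -6, -2], [6, -2, -8]].
Leading principal minors: -8, 44, -56.
Signs alternate −, +, − ⇒ H ≺ 0 ⇒ concave.

concave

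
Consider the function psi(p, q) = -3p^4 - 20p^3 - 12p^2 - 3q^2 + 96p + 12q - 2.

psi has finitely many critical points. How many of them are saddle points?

1

psi separates as a function of p plus a function of q, so ∇psi=0 decouples.
∂psi/∂p = -12(p - 1)(p + 2)(p + 4) = 0 at p ∈ {-4, -2, 1}; ∂psi/∂q = -6(q - 2) = 0 at q ∈ {2}.
The Hessian is diagonal: diag(psi_pp, psi_qq). Second derivatives: psi_pp(-4)=-120, psi_pp(-2)=72, psi_pp(1)=-180; psi_qq(2)=-6.
Saddle points occur where the two diagonal entries have opposite signs: (-2, 2). Count: 1.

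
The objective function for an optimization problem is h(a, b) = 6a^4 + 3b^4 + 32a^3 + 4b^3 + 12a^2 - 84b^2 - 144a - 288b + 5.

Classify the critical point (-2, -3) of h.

The mixed partial ∂²h/∂a∂b is 0, so the Hessian at any point is diag(h_aa, h_bb) = diag(24(3a^2 + 8a + 1), 12(3b^2 + 2b - 14)).
At (-2, -3): H = diag(-72, 84).
The eigenvalues have opposite signs, so H is indefinite: a saddle point.

saddle point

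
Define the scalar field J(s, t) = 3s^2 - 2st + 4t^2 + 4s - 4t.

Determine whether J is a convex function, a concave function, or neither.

J is quadratic, so its Hessian is the constant matrix H = [[6, -2], [-2, 8]].
det(H) = 44, tr(H) = 14.
det(H) > 0 and tr(H) > 0, so H is positive definite everywhere: convex.

convex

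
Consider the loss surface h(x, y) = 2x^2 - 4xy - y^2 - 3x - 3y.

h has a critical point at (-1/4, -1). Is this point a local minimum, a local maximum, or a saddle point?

The Hessian of h is constant: H = [[4, -4], [-4, -2]].
det(H) = 4·(-2) − (-4)² = -24.
Since det(H) < 0, H is indefinite and the critical point is a saddle point.

saddle point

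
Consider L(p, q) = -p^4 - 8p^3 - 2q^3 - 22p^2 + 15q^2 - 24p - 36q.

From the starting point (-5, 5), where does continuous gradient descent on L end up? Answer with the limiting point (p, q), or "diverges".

diverges

L is separable, so gradient descent decouples: p follows -∂L/∂p, q follows -∂L/∂q.
∂L/∂p = -4(p + 1)(p + 2)(p + 3); at p=-5 this is 96, so p decreases.
∂L/∂q = -6(q - 3)(q - 2); at q=5 this is -36, so q increases.
The p-coordinate has no critical point in that direction and runs off to infinity.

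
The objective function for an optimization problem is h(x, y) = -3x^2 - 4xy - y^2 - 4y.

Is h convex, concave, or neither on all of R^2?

neither

h is quadratic, so its Hessian is the constant matrix H = [[-6, -4], [-4, -2]].
det(H) = -4, tr(H) = -8.
det(H) < 0, so H is indefinite: neither convex nor concave.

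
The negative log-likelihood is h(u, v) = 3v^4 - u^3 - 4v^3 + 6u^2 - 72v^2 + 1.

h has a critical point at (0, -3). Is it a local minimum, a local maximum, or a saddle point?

local minimum

The mixed partial ∂²h/∂u∂v is 0, so the Hessian at any point is diag(h_uu, h_vv) = diag(6(-u + 2), 12(3v^2 - 2v - 12)).
At (0, -3): H = diag(12, 252).
Both eigenvalues are positive, so H is positive definite: a local minimum.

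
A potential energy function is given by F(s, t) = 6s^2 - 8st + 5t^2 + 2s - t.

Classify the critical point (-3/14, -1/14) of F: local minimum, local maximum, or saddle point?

The Hessian of F is constant: H = [[12, -8], [-8, 10]].
det(H) = 12·10 − (-8)² = 56.
det(H) > 0 and tr(H) = 22 > 0, so H is positive definite and the point is a local minimum.

local minimum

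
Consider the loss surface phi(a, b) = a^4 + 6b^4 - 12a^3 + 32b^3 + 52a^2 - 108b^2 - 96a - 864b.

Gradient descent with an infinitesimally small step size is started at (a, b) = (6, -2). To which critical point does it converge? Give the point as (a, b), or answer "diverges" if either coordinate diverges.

phi is separable, so gradient descent decouples: a follows -∂phi/∂a, b follows -∂phi/∂b.
∂phi/∂a = 4(a - 4)(a - 3)(a - 2); at a=6 this is 96, so a decreases.
∂phi/∂b = 24(b - 3)(b + 3)(b + 4); at b=-2 this is -240, so b increases.
a converges to its nearest critical value 4 (a local min of the a-part); b converges to 3. The iterate converges to (4, 3).

(4, 3)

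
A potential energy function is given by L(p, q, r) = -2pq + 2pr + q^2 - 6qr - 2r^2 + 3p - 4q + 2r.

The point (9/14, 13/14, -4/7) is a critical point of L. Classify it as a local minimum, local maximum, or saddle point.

The Hessian is constant: H = [[0, -2, 2], [-2, 2, -6], [2, -6, -4]].
Leading principal minors: Δ₁ = 0, Δ₂ = -4, Δ₃ = 56.
The minors fit neither the all-positive nor the alternating-sign pattern, so H is indefinite: a saddle point.

saddle point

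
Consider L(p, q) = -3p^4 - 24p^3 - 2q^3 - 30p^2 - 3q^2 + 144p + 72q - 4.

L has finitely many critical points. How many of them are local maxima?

L separates as a function of p plus a function of q, so ∇L=0 decouples.
∂L/∂p = -12(p - 1)(p + 3)(p + 4) = 0 at p ∈ {-4, -3, 1}; ∂L/∂q = -6(q - 3)(q + 4) = 0 at q ∈ {-4, 3}.
The Hessian is diagonal: diag(L_pp, L_qq). Second derivatives: L_pp(-4)=-60, L_pp(-3)=48, L_pp(1)=-240; L_qq(-4)=42, L_qq(3)=-42.
Local maxima occur where both diagonal entries negative: (-4, 3), (1, 3). Count: 2.

2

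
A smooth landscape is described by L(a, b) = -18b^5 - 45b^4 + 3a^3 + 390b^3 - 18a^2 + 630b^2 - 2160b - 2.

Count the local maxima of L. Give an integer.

L separates as a function of a plus a function of b, so ∇L=0 decouples.
∂L/∂a = 9a(a - 4) = 0 at a ∈ {0, 4}; ∂L/∂b = -90(b - 3)(b - 1)(b + 2)(b + 4) = 0 at b ∈ {-4, -2, 1, 3}.
The Hessian is diagonal: diag(L_aa, L_bb). Second derivatives: L_aa(0)=-36, L_aa(4)=36; L_bb(-4)=6300, L_bb(-2)=-2700, L_bb(1)=2700, L_bb(3)=-6300.
Local maxima occur where both diagonal entries negative: (0, -2), (0, 3). Count: 2.

2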